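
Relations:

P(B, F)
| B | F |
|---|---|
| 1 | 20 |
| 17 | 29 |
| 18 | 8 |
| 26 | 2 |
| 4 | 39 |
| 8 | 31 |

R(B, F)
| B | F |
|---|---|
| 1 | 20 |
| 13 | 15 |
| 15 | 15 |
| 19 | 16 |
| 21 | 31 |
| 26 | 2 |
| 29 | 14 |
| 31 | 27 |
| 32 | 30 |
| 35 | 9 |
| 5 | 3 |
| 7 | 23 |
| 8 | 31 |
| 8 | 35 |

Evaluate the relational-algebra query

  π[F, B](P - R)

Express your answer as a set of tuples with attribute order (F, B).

{(29, 17), (39, 4), (8, 18)}

Difference: {(1, 20), (17, 29), (18, 8), (26, 2), (4, 39), (8, 31)} with {(1, 20), (13, 15), (15, 15), (19, 16), (21, 31), (26, 2), (29, 14), (31, 27), (32, 30), (35, 9), (5, 3), (7, 23), (8, 31), (8, 35)} → {(17, 29), (18, 8), (4, 39)}
Projecting to F, B: {(29, 17), (39, 4), (8, 18)}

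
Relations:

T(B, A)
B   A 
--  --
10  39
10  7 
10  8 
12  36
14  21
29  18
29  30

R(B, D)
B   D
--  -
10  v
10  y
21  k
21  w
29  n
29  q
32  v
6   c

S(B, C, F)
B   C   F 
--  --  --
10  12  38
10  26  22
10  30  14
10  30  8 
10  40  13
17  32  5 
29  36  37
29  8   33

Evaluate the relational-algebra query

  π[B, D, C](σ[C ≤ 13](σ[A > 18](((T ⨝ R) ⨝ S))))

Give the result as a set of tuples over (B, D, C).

{(10, v, 12), (10, y, 12), (29, n, 8), (29, q, 8)}

Joining T and R on B yields {(10, 39, v), (10, 39, y), (10, 7, v), (10, 7, y), (10, 8, v), (10, 8, y), (29, 18, n), (29, 18, q), (29, 30, n), (29, 30, q)}.
Joining (T ⨝ R) and S on B yields {(10, 39, v, 12, 38), (10, 39, v, 26, 22), (10, 39, v, 30, 14), (10, 39, v, 30, 8), (10, 39, v, 40, 13), (10, 39, y, 12, 38), (10, 39, y, 26, 22), (10, 39, y, 30, 14), (10, 39, y, 30, 8), (10, 39, y, 40, 13), (10, 7, v, 12, 38), (10, 7, v, 26, 22), (10, 7, v, 30, 14), (10, 7, v, 30, 8), (10, 7, v, 40, 13), (10, 7, y, 12, 38), (10, 7, y, 26, 22), (10, 7, y, 30, 14), (10, 7, y, 30, 8), (10, 7, y, 40, 13), (10, 8, v, 12, 38), (10, 8, v, 26, 22), (10, 8, v, 30, 14), (10, 8, v, 30, 8), (10, 8, v, 40, 13), (10, 8, y, 12, 38), (10, 8, y, 26, 22), (10, 8, y, 30, 14), (10, 8, y, 30, 8), (10, 8, y, 40, 13), (29, 18, n, 36, 37), (29, 18, n, 8, 33), (29, 18, q, 36, 37), (29, 18, q, 8, 33), (29, 30, n, 36, 37), (29, 30, n, 8, 33), (29, 30, q, 36, 37), (29, 30, q, 8, 33)}.
Apply σ_{A > 18}; surviving tuples: {(10, 39, v, 12, 38), (10, 39, v, 26, 22), (10, 39, v, 30, 14), (10, 39, v, 30, 8), (10, 39, v, 40, 13), (10, 39, y, 12, 38), (10, 39, y, 26, 22), (10, 39, y, 30, 14), (10, 39, y, 30, 8), (10, 39, y, 40, 13), (29, 30, n, 36, 37), (29, 30, n, 8, 33), (29, 30, q, 36, 37), (29, 30, q, 8, 33)}
Apply σ_{C ≤ 13}; surviving tuples: {(10, 39, v, 12, 38), (10, 39, y, 12, 38), (29, 30, n, 8, 33), (29, 30, q, 8, 33)}
π_{B, D, C} gives {(10, v, 12), (10, y, 12), (29, n, 8), (29, q, 8)}.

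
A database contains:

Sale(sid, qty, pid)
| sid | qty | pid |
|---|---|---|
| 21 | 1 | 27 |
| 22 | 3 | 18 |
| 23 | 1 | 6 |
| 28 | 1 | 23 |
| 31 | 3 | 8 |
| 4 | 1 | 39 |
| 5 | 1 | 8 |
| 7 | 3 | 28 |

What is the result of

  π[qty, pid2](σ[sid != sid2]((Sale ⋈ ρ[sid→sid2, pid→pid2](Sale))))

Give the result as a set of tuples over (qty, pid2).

ρ[sid→sid2, pid→pid2]: schema becomes (sid2, qty, pid2); tuples unchanged.
Sale ⋈ ρ[sid→sid2, pid→pid2](Sale) (natural join on qty): {(21, 1, 27, 21, 27), (21, 1, 27, 23, 6), (21, 1, 27, 28, 23), (21, 1, 27, 4, 39), (21, 1, 27, 5, 8), (22, 3, 18, 22, 18), (22, 3, 18, 31, 8), (22, 3, 18, 7, 28), (23, 1, 6, 21, 27), (23, 1, 6, 23, 6), (23, 1, 6, 28, 23), (23, 1, 6, 4, 39), (23, 1, 6, 5, 8), (28, 1, 23, 21, 27), (28, 1, 23, 23, 6), (28, 1, 23, 28, 23), (28, 1, 23, 4, 39), (28, 1, 23, 5, 8), (31, 3, 8, 22, 18), (31, 3, 8, 31, 8), (31, 3, 8, 7, 28), (4, 1, 39, 21, 27), (4, 1, 39, 23, 6), (4, 1, 39, 28, 23), (4, 1, 39, 4, 39), (4, 1, 39, 5, 8), (5, 1, 8, 21, 27), (5, 1, 8, 23, 6), (5, 1, 8, 28, 23), (5, 1, 8, 4, 39), (5, 1, 8, 5, 8), (7, 3, 28, 22, 18), (7, 3, 28, 31, 8), (7, 3, 28, 7, 28)}
Filtering on sid != sid2 leaves {(21, 1, 27, 23, 6), (21, 1, 27, 28, 23), (21, 1, 27, 4, 39), (21, 1, 27, 5, 8), (22, 3, 18, 31, 8), (22, 3, 18, 7, 28), (23, 1, 6, 21, 27), (23, 1, 6, 28, 23), (23, 1, 6, 4, 39), (23, 1, 6, 5, 8), (28, 1, 23, 21, 27), (28, 1, 23, 23, 6), (28, 1, 23, 4, 39), (28, 1, 23, 5, 8), (31, 3, 8, 22, 18), (31, 3, 8, 7, 28), (4, 1, 39, 21, 27), (4, 1, 39, 23, 6), (4, 1, 39, 28, 23), (4, 1, 39, 5, 8), (5, 1, 8, 21, 27), (5, 1, 8, 23, 6), (5, 1, 8, 28, 23), (5, 1, 8, 4, 39), (7, 3, 28, 22, 18), (7, 3, 28, 31, 8)}.
π_{qty, pid2} gives {(1, 23), (1, 27), (1, 39), (1, 6), (1, 8), (3, 18), (3, 28), (3, 8)} (18 duplicate(s) eliminated).

{(1, 23), (1, 27), (1, 39), (1, 6), (1, 8), (3, 18), (3, 28), (3, 8)}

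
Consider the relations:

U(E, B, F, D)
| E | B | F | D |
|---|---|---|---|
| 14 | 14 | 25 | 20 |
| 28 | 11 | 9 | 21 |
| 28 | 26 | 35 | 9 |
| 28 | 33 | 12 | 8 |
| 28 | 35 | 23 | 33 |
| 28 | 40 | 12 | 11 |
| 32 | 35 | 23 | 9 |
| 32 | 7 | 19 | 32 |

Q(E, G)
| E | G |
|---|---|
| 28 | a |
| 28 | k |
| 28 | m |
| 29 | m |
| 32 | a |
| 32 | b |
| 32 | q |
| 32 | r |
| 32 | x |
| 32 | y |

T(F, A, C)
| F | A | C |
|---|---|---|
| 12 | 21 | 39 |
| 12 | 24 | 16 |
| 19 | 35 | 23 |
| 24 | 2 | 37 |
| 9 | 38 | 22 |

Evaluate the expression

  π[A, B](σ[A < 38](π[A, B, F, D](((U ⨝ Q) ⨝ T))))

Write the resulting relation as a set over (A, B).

Natural join on E: {(28, 11, 9, 21, a), (28, 11, 9, 21, k), (28, 11, 9, 21, m), (28, 26, 35, 9, a), (28, 26, 35, 9, k), (28, 26, 35, 9, m), (28, 33, 12, 8, a), (28, 33, 12, 8, k), (28, 33, 12, 8, m), (28, 35, 23, 33, a), (28, 35, 23, 33, k), (28, 35, 23, 33, m), (28, 40, 12, 11, a), (28, 40, 12, 11, k), (28, 40, 12, 11, m), (32, 35, 23, 9, a), (32, 35, 23, 9, b), (32, 35, 23, 9, q), (32, 35, 23, 9, r), (32, 35, 23, 9, x), (32, 35, 23, 9, y), (32, 7, 19, 32, a), (32, 7, 19, 32, b), (32, 7, 19, 32, q), (32, 7, 19, 32, r), (32, 7, 19, 32, x), (32, 7, 19, 32, y)}
Natural join on F: {(28, 11, 9, 21, a, 38, 22), (28, 11, 9, 21, k, 38, 22), (28, 11, 9, 21, m, 38, 22), (28, 33, 12, 8, a, 21, 39), (28, 33, 12, 8, a, 24, 16), (28, 33, 12, 8, k, 21, 39), (28, 33, 12, 8, k, 24, 16), (28, 33, 12, 8, m, 21, 39), (28, 33, 12, 8, m, 24, 16), (28, 40, 12, 11, a, 21, 39), (28, 40, 12, 11, a, 24, 16), (28, 40, 12, 11, k, 21, 39), (28, 40, 12, 11, k, 24, 16), (28, 40, 12, 11, m, 21, 39), (28, 40, 12, 11, m, 24, 16), (32, 7, 19, 32, a, 35, 23), (32, 7, 19, 32, b, 35, 23), (32, 7, 19, 32, q, 35, 23), (32, 7, 19, 32, r, 35, 23), (32, 7, 19, 32, x, 35, 23), (32, 7, 19, 32, y, 35, 23)}
π_{A, B, F, D} gives {(21, 33, 12, 8), (21, 40, 12, 11), (24, 33, 12, 8), (24, 40, 12, 11), (35, 7, 19, 32), (38, 11, 9, 21)} (15 duplicate(s) eliminated).
Selection A < 38: {(21, 33, 12, 8), (21, 40, 12, 11), (24, 33, 12, 8), (24, 40, 12, 11), (35, 7, 19, 32)}
π_{A, B} gives {(21, 33), (21, 40), (24, 33), (24, 40), (35, 7)}.

{(21, 33), (21, 40), (24, 33), (24, 40), (35, 7)}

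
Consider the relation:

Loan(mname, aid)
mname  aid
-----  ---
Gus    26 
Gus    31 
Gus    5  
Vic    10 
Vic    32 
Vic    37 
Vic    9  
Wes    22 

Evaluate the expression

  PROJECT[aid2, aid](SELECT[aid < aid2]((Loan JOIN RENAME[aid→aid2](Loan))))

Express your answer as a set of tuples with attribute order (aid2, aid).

{(10, 9), (26, 5), (31, 26), (31, 5), (32, 10), (32, 9), (37, 10), (37, 32), (37, 9)}

ρ[aid→aid2]: schema becomes (mname, aid2); tuples unchanged.
Natural join on mname: {(Gus, 26, 26), (Gus, 26, 31), (Gus, 26, 5), (Gus, 31, 26), (Gus, 31, 31), (Gus, 31, 5), (Gus, 5, 26), (Gus, 5, 31), (Gus, 5, 5), (Vic, 10, 10), (Vic, 10, 32), (Vic, 10, 37), (Vic, 10, 9), (Vic, 32, 10), (Vic, 32, 32), (Vic, 32, 37), (Vic, 32, 9), (Vic, 37, 10), (Vic, 37, 32), (Vic, 37, 37), (Vic, 37, 9), (Vic, 9, 10), (Vic, 9, 32), (Vic, 9, 37), (Vic, 9, 9), (Wes, 22, 22)}
Selection aid < aid2: {(Gus, 26, 31), (Gus, 5, 26), (Gus, 5, 31), (Vic, 10, 32), (Vic, 10, 37), (Vic, 32, 37), (Vic, 9, 10), (Vic, 9, 32), (Vic, 9, 37)}
π[aid2, aid]: project onto (aid2, aid) → {(10, 9), (26, 5), (31, 26), (31, 5), (32, 10), (32, 9), (37, 10), (37, 32), (37, 9)}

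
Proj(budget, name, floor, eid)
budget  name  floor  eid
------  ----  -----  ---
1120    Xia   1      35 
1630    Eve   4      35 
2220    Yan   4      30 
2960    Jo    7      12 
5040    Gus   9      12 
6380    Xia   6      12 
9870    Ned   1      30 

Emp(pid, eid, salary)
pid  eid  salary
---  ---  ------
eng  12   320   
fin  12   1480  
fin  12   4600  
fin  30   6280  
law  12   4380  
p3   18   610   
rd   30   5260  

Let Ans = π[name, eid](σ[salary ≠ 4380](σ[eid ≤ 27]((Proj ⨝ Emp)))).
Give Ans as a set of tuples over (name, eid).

Joining Proj and Emp on eid yields {(2220, Yan, 4, 30, fin, 6280), (2220, Yan, 4, 30, rd, 5260), (2960, Jo, 7, 12, eng, 320), (2960, Jo, 7, 12, fin, 1480), (2960, Jo, 7, 12, fin, 4600), (2960, Jo, 7, 12, law, 4380), (5040, Gus, 9, 12, eng, 320), (5040, Gus, 9, 12, fin, 1480), (5040, Gus, 9, 12, fin, 4600), (5040, Gus, 9, 12, law, 4380), (6380, Xia, 6, 12, eng, 320), (6380, Xia, 6, 12, fin, 1480), (6380, Xia, 6, 12, fin, 4600), (6380, Xia, 6, 12, law, 4380), (9870, Ned, 1, 30, fin, 6280), (9870, Ned, 1, 30, rd, 5260)}.
Filtering on eid ≤ 27 leaves {(2960, Jo, 7, 12, eng, 320), (2960, Jo, 7, 12, fin, 1480), (2960, Jo, 7, 12, fin, 4600), (2960, Jo, 7, 12, law, 4380), (5040, Gus, 9, 12, eng, 320), (5040, Gus, 9, 12, fin, 1480), (5040, Gus, 9, 12, fin, 4600), (5040, Gus, 9, 12, law, 4380), (6380, Xia, 6, 12, eng, 320), (6380, Xia, 6, 12, fin, 1480), (6380, Xia, 6, 12, fin, 4600), (6380, Xia, 6, 12, law, 4380)}.
Filtering on salary ≠ 4380 leaves {(2960, Jo, 7, 12, eng, 320), (2960, Jo, 7, 12, fin, 1480), (2960, Jo, 7, 12, fin, 4600), (5040, Gus, 9, 12, eng, 320), (5040, Gus, 9, 12, fin, 1480), (5040, Gus, 9, 12, fin, 4600), (6380, Xia, 6, 12, eng, 320), (6380, Xia, 6, 12, fin, 1480), (6380, Xia, 6, 12, fin, 4600)}.
π_{name, eid} gives {(Gus, 12), (Jo, 12), (Xia, 12)} (6 duplicate(s) eliminated).

{(Gus, 12), (Jo, 12), (Xia, 12)}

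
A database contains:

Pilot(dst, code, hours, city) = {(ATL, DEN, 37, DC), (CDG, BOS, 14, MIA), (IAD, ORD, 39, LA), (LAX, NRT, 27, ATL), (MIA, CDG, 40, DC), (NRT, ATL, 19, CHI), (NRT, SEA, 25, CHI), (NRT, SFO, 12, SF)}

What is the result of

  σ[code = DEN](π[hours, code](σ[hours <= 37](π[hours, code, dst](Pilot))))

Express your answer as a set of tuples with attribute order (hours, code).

{(37, DEN)}

π_{hours, code, dst} gives {(12, SFO, NRT), (14, BOS, CDG), (19, ATL, NRT), (25, SEA, NRT), (27, NRT, LAX), (37, DEN, ATL), (39, ORD, IAD), (40, CDG, MIA)}.
Apply σ_{hours <= 37}; surviving tuples: {(12, SFO, NRT), (14, BOS, CDG), (19, ATL, NRT), (25, SEA, NRT), (27, NRT, LAX), (37, DEN, ATL)}
π_{hours, code} gives {(12, SFO), (14, BOS), (19, ATL), (25, SEA), (27, NRT), (37, DEN)}.
Apply σ_{code = DEN}; surviving tuples: {(37, DEN)}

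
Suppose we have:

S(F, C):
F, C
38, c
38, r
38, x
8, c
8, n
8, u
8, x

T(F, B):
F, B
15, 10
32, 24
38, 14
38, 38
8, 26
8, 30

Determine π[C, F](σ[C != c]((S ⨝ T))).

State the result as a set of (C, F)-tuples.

{(n, 8), (r, 38), (u, 8), (x, 38), (x, 8)}

Natural join on F: {(38, c, 14), (38, c, 38), (38, r, 14), (38, r, 38), (38, x, 14), (38, x, 38), (8, c, 26), (8, c, 30), (8, n, 26), (8, n, 30), (8, u, 26), (8, u, 30), (8, x, 26), (8, x, 30)}
Selection C != c: {(38, r, 14), (38, r, 38), (38, x, 14), (38, x, 38), (8, n, 26), (8, n, 30), (8, u, 26), (8, u, 30), (8, x, 26), (8, x, 30)}
Projecting to C, F (5 duplicate(s) eliminated): {(n, 8), (r, 38), (u, 8), (x, 38), (x, 8)}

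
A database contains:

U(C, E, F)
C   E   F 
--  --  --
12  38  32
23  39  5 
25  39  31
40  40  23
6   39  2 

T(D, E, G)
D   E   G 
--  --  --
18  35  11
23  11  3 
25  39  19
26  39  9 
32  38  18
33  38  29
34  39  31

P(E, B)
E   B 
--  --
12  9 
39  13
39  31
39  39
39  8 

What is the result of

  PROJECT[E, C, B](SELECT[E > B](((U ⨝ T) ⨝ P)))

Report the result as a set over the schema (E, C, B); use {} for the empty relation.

U ⋈ T (natural join on E): {(12, 38, 32, 32, 18), (12, 38, 32, 33, 29), (23, 39, 5, 25, 19), (23, 39, 5, 26, 9), (23, 39, 5, 34, 31), (25, 39, 31, 25, 19), (25, 39, 31, 26, 9), (25, 39, 31, 34, 31), (6, 39, 2, 25, 19), (6, 39, 2, 26, 9), (6, 39, 2, 34, 31)}
(U ⨝ T) ⋈ P (natural join on E): {(23, 39, 5, 25, 19, 13), (23, 39, 5, 25, 19, 31), (23, 39, 5, 25, 19, 39), (23, 39, 5, 25, 19, 8), (23, 39, 5, 26, 9, 13), (23, 39, 5, 26, 9, 31), (23, 39, 5, 26, 9, 39), (23, 39, 5, 26, 9, 8), (23, 39, 5, 34, 31, 13), (23, 39, 5, 34, 31, 31), (23, 39, 5, 34, 31, 39), (23, 39, 5, 34, 31, 8), (25, 39, 31, 25, 19, 13), (25, 39, 31, 25, 19, 31), (25, 39, 31, 25, 19, 39), (25, 39, 31, 25, 19, 8), (25, 39, 31, 26, 9, 13), (25, 39, 31, 26, 9, 31), (25, 39, 31, 26, 9, 39), (25, 39, 31, 26, 9, 8), (25, 39, 31, 34, 31, 13), (25, 39, 31, 34, 31, 31), (25, 39, 31, 34, 31, 39), (25, 39, 31, 34, 31, 8), (6, 39, 2, 25, 19, 13), (6, 39, 2, 25, 19, 31), (6, 39, 2, 25, 19, 39), (6, 39, 2, 25, 19, 8), (6, 39, 2, 26, 9, 13), (6, 39, 2, 26, 9, 31), (6, 39, 2, 26, 9, 39), (6, 39, 2, 26, 9, 8), (6, 39, 2, 34, 31, 13), (6, 39, 2, 34, 31, 31), (6, 39, 2, 34, 31, 39), (6, 39, 2, 34, 31, 8)}
Filtering on E > B leaves {(23, 39, 5, 25, 19, 13), (23, 39, 5, 25, 19, 31), (23, 39, 5, 25, 19, 8), (23, 39, 5, 26, 9, 13), (23, 39, 5, 26, 9, 31), (23, 39, 5, 26, 9, 8), (23, 39, 5, 34, 31, 13), (23, 39, 5, 34, 31, 31), (23, 39, 5, 34, 31, 8), (25, 39, 31, 25, 19, 13), (25, 39, 31, 25, 19, 31), (25, 39, 31, 25, 19, 8), (25, 39, 31, 26, 9, 13), (25, 39, 31, 26, 9, 31), (25, 39, 31, 26, 9, 8), (25, 39, 31, 34, 31, 13), (25, 39, 31, 34, 31, 31), (25, 39, 31, 34, 31, 8), (6, 39, 2, 25, 19, 13), (6, 39, 2, 25, 19, 31), (6, 39, 2, 25, 19, 8), (6, 39, 2, 26, 9, 13), (6, 39, 2, 26, 9, 31), (6, 39, 2, 26, 9, 8), (6, 39, 2, 34, 31, 13), (6, 39, 2, 34, 31, 31), (6, 39, 2, 34, 31, 8)}.
π_{E, C, B} gives {(39, 23, 13), (39, 23, 31), (39, 23, 8), (39, 25, 13), (39, 25, 31), (39, 25, 8), (39, 6, 13), (39, 6, 31), (39, 6, 8)} (18 duplicate(s) eliminated).

{(39, 23, 13), (39, 23, 31), (39, 23, 8), (39, 25, 13), (39, 25, 31), (39, 25, 8), (39, 6, 13), (39, 6, 31), (39, 6, 8)}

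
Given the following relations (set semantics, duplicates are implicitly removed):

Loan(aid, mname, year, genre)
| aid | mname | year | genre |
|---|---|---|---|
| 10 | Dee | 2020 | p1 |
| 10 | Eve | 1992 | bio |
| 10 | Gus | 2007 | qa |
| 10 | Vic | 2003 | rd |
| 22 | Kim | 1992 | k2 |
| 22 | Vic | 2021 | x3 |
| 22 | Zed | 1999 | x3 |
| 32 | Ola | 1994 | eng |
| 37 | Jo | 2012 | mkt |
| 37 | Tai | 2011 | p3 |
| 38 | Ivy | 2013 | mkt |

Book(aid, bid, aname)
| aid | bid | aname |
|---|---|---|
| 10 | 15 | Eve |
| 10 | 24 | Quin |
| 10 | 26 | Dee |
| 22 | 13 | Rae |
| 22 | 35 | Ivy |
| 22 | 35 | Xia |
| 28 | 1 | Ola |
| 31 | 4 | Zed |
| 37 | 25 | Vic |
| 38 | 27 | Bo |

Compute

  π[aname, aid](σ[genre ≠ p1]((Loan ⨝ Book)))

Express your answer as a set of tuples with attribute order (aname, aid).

Joining Loan and Book on aid yields {(10, Dee, 2020, p1, 15, Eve), (10, Dee, 2020, p1, 24, Quin), (10, Dee, 2020, p1, 26, Dee), (10, Eve, 1992, bio, 15, Eve), (10, Eve, 1992, bio, 24, Quin), (10, Eve, 1992, bio, 26, Dee), (10, Gus, 2007, qa, 15, Eve), (10, Gus, 2007, qa, 24, Quin), (10, Gus, 2007, qa, 26, Dee), (10, Vic, 2003, rd, 15, Eve), (10, Vic, 2003, rd, 24, Quin), (10, Vic, 2003, rd, 26, Dee), (22, Kim, 1992, k2, 13, Rae), (22, Kim, 1992, k2, 35, Ivy), (22, Kim, 1992, k2, 35, Xia), (22, Vic, 2021, x3, 13, Rae), (22, Vic, 2021, x3, 35, Ivy), (22, Vic, 2021, x3, 35, Xia), (22, Zed, 1999, x3, 13, Rae), (22, Zed, 1999, x3, 35, Ivy), (22, Zed, 1999, x3, 35, Xia), (37, Jo, 2012, mkt, 25, Vic), (37, Tai, 2011, p3, 25, Vic), (38, Ivy, 2013, mkt, 27, Bo)}.
Selection genre ≠ p1: {(10, Eve, 1992, bio, 15, Eve), (10, Eve, 1992, bio, 24, Quin), (10, Eve, 1992, bio, 26, Dee), (10, Gus, 2007, qa, 15, Eve), (10, Gus, 2007, qa, 24, Quin), (10, Gus, 2007, qa, 26, Dee), (10, Vic, 2003, rd, 15, Eve), (10, Vic, 2003, rd, 24, Quin), (10, Vic, 2003, rd, 26, Dee), (22, Kim, 1992, k2, 13, Rae), (22, Kim, 1992, k2, 35, Ivy), (22, Kim, 1992, k2, 35, Xia), (22, Vic, 2021, x3, 13, Rae), (22, Vic, 2021, x3, 35, Ivy), (22, Vic, 2021, x3, 35, Xia), (22, Zed, 1999, x3, 13, Rae), (22, Zed, 1999, x3, 35, Ivy), (22, Zed, 1999, x3, 35, Xia), (37, Jo, 2012, mkt, 25, Vic), (37, Tai, 2011, p3, 25, Vic), (38, Ivy, 2013, mkt, 27, Bo)}
Keep only column(s) aname, aid (13 duplicate(s) eliminated): {(Bo, 38), (Dee, 10), (Eve, 10), (Ivy, 22), (Quin, 10), (Rae, 22), (Vic, 37), (Xia, 22)}

{(Bo, 38), (Dee, 10), (Eve, 10), (Ivy, 22), (Quin, 10), (Rae, 22), (Vic, 37), (Xia, 22)}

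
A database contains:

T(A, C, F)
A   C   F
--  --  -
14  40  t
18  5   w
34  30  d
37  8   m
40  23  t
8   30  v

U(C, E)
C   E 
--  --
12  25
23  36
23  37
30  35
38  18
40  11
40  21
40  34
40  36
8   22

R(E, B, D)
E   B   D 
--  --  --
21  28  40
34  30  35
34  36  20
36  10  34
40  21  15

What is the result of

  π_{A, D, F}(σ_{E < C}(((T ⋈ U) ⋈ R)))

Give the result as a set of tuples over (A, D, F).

Natural join on C: {(14, 40, t, 11), (14, 40, t, 21), (14, 40, t, 34), (14, 40, t, 36), (34, 30, d, 35), (37, 8, m, 22), (40, 23, t, 36), (40, 23, t, 37), (8, 30, v, 35)}
Natural join on E: {(14, 40, t, 21, 28, 40), (14, 40, t, 34, 30, 35), (14, 40, t, 34, 36, 20), (14, 40, t, 36, 10, 34), (40, 23, t, 36, 10, 34)}
σ[E < C]: keep tuples satisfying E < C → {(14, 40, t, 21, 28, 40), (14, 40, t, 34, 30, 35), (14, 40, t, 34, 36, 20), (14, 40, t, 36, 10, 34)}
Projecting to A, D, F: {(14, 20, t), (14, 34, t), (14, 35, t), (14, 40, t)}

{(14, 20, t), (14, 34, t), (14, 35, t), (14, 40, t)}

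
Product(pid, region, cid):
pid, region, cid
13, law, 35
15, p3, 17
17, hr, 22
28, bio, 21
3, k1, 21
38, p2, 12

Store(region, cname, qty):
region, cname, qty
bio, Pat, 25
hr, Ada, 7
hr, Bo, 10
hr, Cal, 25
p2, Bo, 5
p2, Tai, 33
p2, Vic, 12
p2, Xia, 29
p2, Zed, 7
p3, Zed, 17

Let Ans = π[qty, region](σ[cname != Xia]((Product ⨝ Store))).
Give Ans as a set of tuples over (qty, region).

{(10, hr), (12, p2), (17, p3), (25, bio), (25, hr), (33, p2), (5, p2), (7, hr), (7, p2)}

Natural join on region: {(15, p3, 17, Zed, 17), (17, hr, 22, Ada, 7), (17, hr, 22, Bo, 10), (17, hr, 22, Cal, 25), (28, bio, 21, Pat, 25), (38, p2, 12, Bo, 5), (38, p2, 12, Tai, 33), (38, p2, 12, Vic, 12), (38, p2, 12, Xia, 29), (38, p2, 12, Zed, 7)}
Filtering on cname != Xia leaves {(15, p3, 17, Zed, 17), (17, hr, 22, Ada, 7), (17, hr, 22, Bo, 10), (17, hr, 22, Cal, 25), (28, bio, 21, Pat, 25), (38, p2, 12, Bo, 5), (38, p2, 12, Tai, 33), (38, p2, 12, Vic, 12), (38, p2, 12, Zed, 7)}.
Keep only column(s) qty, region: {(10, hr), (12, p2), (17, p3), (25, bio), (25, hr), (33, p2), (5, p2), (7, hr), (7, p2)}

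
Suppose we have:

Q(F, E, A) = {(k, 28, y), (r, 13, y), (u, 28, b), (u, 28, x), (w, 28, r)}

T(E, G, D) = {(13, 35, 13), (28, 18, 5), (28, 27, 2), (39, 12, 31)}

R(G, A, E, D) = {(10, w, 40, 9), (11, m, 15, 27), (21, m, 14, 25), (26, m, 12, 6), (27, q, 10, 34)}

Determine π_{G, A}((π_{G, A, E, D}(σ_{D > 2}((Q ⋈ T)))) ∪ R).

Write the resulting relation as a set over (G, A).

{(10, w), (11, m), (18, b), (18, r), (18, x), (18, y), (21, m), (26, m), (27, q), (35, y)}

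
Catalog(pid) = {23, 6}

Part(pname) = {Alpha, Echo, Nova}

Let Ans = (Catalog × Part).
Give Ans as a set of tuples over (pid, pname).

{(23, Alpha), (23, Echo), (23, Nova), (6, Alpha), (6, Echo), (6, Nova)}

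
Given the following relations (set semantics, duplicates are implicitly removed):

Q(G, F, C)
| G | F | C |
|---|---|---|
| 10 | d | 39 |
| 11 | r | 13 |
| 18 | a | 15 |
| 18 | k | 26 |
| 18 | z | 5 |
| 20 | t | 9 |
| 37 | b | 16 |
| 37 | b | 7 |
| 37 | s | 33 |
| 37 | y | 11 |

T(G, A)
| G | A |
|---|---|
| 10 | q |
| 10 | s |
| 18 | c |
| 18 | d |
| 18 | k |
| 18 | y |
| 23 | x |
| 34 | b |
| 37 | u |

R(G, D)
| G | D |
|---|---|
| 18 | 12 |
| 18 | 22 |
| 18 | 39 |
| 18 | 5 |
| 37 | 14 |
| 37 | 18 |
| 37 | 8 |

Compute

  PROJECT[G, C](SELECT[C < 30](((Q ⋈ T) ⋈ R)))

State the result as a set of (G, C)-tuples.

{(18, 15), (18, 26), (18, 5), (37, 11), (37, 16), (37, 7)}

Natural join on G: {(10, d, 39, q), (10, d, 39, s), (18, a, 15, c), (18, a, 15, d), (18, a, 15, k), (18, a, 15, y), (18, k, 26, c), (18, k, 26, d), (18, k, 26, k), (18, k, 26, y), (18, z, 5, c), (18, z, 5, d), (18, z, 5, k), (18, z, 5, y), (37, b, 16, u), (37, b, 7, u), (37, s, 33, u), (37, y, 11, u)}
Natural join on G: {(18, a, 15, c, 12), (18, a, 15, c, 22), (18, a, 15, c, 39), (18, a, 15, c, 5), (18, a, 15, d, 12), (18, a, 15, d, 22), (18, a, 15, d, 39), (18, a, 15, d, 5), (18, a, 15, k, 12), (18, a, 15, k, 22), (18, a, 15, k, 39), (18, a, 15, k, 5), (18, a, 15, y, 12), (18, a, 15, y, 22), (18, a, 15, y, 39), (18, a, 15, y, 5), (18, k, 26, c, 12), (18, k, 26, c, 22), (18, k, 26, c, 39), (18, k, 26, c, 5), (18, k, 26, d, 12), (18, k, 26, d, 22), (18, k, 26, d, 39), (18, k, 26, d, 5), (18, k, 26, k, 12), (18, k, 26, k, 22), (18, k, 26, k, 39), (18, k, 26, k, 5), (18, k, 26, y, 12), (18, k, 26, y, 22), (18, k, 26, y, 39), (18, k, 26, y, 5), (18, z, 5, c, 12), (18, z, 5, c, 22), (18, z, 5, c, 39), (18, z, 5, c, 5), (18, z, 5, d, 12), (18, z, 5, d, 22), (18, z, 5, d, 39), (18, z, 5, d, 5), (18, z, 5, k, 12), (18, z, 5, k, 22), (18, z, 5, k, 39), (18, z, 5, k, 5), (18, z, 5, y, 12), (18, z, 5, y, 22), (18, z, 5, y, 39), (18, z, 5, y, 5), (37, b, 16, u, 14), (37, b, 16, u, 18), (37, b, 16, u, 8), (37, b, 7, u, 14), (37, b, 7, u, 18), (37, b, 7, u, 8), (37, s, 33, u, 14), (37, s, 33, u, 18), (37, s, 33, u, 8), (37, y, 11, u, 14), (37, y, 11, u, 18), (37, y, 11, u, 8)}
σ[C < 30]: keep tuples satisfying C < 30 → {(18, a, 15, c, 12), (18, a, 15, c, 22), (18, a, 15, c, 39), (18, a, 15, c, 5), (18, a, 15, d, 12), (18, a, 15, d, 22), (18, a, 15, d, 39), (18, a, 15, d, 5), (18, a, 15, k, 12), (18, a, 15, k, 22), (18, a, 15, k, 39), (18, a, 15, k, 5), (18, a, 15, y, 12), (18, a, 15, y, 22), (18, a, 15, y, 39), (18, a, 15, y, 5), (18, k, 26, c, 12), (18, k, 26, c, 22), (18, k, 26, c, 39), (18, k, 26, c, 5), (18, k, 26, d, 12), (18, k, 26, d, 22), (18, k, 26, d, 39), (18, k, 26, d, 5), (18, k, 26, k, 12), (18, k, 26, k, 22), (18, k, 26, k, 39), (18, k, 26, k, 5), (18, k, 26, y, 12), (18, k, 26, y, 22), (18, k, 26, y, 39), (18, k, 26, y, 5), (18, z, 5, c, 12), (18, z, 5, c, 22), (18, z, 5, c, 39), (18, z, 5, c, 5), (18, z, 5, d, 12), (18, z, 5, d, 22), (18, z, 5, d, 39), (18, z, 5, d, 5), (18, z, 5, k, 12), (18, z, 5, k, 22), (18, z, 5, k, 39), (18, z, 5, k, 5), (18, z, 5, y, 12), (18, z, 5, y, 22), (18, z, 5, y, 39), (18, z, 5, y, 5), (37, b, 16, u, 14), (37, b, 16, u, 18), (37, b, 16, u, 8), (37, b, 7, u, 14), (37, b, 7, u, 18), (37, b, 7, u, 8), (37, y, 11, u, 14), (37, y, 11, u, 18), (37, y, 11, u, 8)}
Keep only column(s) G, C (51 duplicate(s) eliminated): {(18, 15), (18, 26), (18, 5), (37, 11), (37, 16), (37, 7)}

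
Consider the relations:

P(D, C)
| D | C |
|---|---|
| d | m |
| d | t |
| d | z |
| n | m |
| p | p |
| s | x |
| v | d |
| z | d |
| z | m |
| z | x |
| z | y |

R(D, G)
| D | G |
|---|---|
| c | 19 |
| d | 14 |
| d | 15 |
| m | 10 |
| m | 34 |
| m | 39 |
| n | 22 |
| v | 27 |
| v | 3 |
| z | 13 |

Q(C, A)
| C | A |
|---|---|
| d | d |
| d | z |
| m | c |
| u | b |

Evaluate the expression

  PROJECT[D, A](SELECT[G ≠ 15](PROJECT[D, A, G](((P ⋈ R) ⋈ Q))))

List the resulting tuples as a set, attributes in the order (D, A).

{(d, c), (n, c), (v, d), (v, z), (z, c), (z, d), (z, z)}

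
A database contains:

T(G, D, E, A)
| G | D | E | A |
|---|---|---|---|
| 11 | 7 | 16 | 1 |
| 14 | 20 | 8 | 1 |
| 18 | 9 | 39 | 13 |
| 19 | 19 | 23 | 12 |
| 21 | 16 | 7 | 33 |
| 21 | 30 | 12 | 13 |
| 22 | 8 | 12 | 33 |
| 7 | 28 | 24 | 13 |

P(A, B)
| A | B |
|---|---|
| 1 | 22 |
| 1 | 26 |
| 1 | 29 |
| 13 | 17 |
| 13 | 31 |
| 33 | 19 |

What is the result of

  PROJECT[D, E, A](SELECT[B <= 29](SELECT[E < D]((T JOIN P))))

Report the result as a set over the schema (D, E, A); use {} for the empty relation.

{(16, 7, 33), (20, 8, 1), (28, 24, 13), (30, 12, 13)}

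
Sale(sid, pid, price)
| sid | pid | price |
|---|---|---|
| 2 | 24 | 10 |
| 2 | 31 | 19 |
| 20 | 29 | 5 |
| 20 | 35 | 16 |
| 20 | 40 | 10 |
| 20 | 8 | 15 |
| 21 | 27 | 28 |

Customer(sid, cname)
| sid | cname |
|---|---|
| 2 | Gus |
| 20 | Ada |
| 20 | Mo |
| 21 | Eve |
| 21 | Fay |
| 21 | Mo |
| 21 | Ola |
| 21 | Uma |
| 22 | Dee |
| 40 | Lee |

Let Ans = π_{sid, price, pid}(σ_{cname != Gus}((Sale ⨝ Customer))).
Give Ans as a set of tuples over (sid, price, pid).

{(20, 10, 40), (20, 15, 8), (20, 16, 35), (20, 5, 29), (21, 28, 27)}

Natural join on sid: {(2, 24, 10, Gus), (2, 31, 19, Gus), (20, 29, 5, Ada), (20, 29, 5, Mo), (20, 35, 16, Ada), (20, 35, 16, Mo), (20, 40, 10, Ada), (20, 40, 10, Mo), (20, 8, 15, Ada), (20, 8, 15, Mo), (21, 27, 28, Eve), (21, 27, 28, Fay), (21, 27, 28, Mo), (21, 27, 28, Ola), (21, 27, 28, Uma)}
Filtering on cname != Gus leaves {(20, 29, 5, Ada), (20, 29, 5, Mo), (20, 35, 16, Ada), (20, 35, 16, Mo), (20, 40, 10, Ada), (20, 40, 10, Mo), (20, 8, 15, Ada), (20, 8, 15, Mo), (21, 27, 28, Eve), (21, 27, 28, Fay), (21, 27, 28, Mo), (21, 27, 28, Ola), (21, 27, 28, Uma)}.
π[sid, price, pid]: project onto (sid, price, pid) (8 duplicate(s) eliminated) → {(20, 10, 40), (20, 15, 8), (20, 16, 35), (20, 5, 29), (21, 28, 27)}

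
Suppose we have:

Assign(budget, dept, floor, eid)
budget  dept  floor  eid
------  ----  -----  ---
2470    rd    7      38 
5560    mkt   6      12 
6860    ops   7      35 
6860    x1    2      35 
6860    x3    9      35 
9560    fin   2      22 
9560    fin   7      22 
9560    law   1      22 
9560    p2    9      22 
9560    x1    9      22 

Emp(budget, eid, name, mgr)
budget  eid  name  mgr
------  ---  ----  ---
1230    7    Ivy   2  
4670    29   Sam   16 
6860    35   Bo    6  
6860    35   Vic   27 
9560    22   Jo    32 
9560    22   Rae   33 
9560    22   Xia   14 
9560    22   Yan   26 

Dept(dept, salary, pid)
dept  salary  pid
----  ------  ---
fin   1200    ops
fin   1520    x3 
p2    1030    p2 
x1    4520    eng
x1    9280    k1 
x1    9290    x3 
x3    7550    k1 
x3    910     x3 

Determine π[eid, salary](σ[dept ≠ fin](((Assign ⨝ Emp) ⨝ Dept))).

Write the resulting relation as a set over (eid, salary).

Assign ⋈ Emp (natural join on budget, eid): {(6860, ops, 7, 35, Bo, 6), (6860, ops, 7, 35, Vic, 27), (6860, x1, 2, 35, Bo, 6), (6860, x1, 2, 35, Vic, 27), (6860, x3, 9, 35, Bo, 6), (6860, x3, 9, 35, Vic, 27), (9560, fin, 2, 22, Jo, 32), (9560, fin, 2, 22, Rae, 33), (9560, fin, 2, 22, Xia, 14), (9560, fin, 2, 22, Yan, 26), (9560, fin, 7, 22, Jo, 32), (9560, fin, 7, 22, Rae, 33), (9560, fin, 7, 22, Xia, 14), (9560, fin, 7, 22, Yan, 26), (9560, law, 1, 22, Jo, 32), (9560, law, 1, 22, Rae, 33), (9560, law, 1, 22, Xia, 14), (9560, law, 1, 22, Yan, 26), (9560, p2, 9, 22, Jo, 32), (9560, p2, 9, 22, Rae, 33), (9560, p2, 9, 22, Xia, 14), (9560, p2, 9, 22, Yan, 26), (9560, x1, 9, 22, Jo, 32), (9560, x1, 9, 22, Rae, 33), (9560, x1, 9, 22, Xia, 14), (9560, x1, 9, 22, Yan, 26)}
(Assign ⨝ Emp) ⋈ Dept (natural join on dept): {(6860, x1, 2, 35, Bo, 6, 4520, eng), (6860, x1, 2, 35, Bo, 6, 9280, k1), (6860, x1, 2, 35, Bo, 6, 9290, x3), (6860, x1, 2, 35, Vic, 27, 4520, eng), (6860, x1, 2, 35, Vic, 27, 9280, k1), (6860, x1, 2, 35, Vic, 27, 9290, x3), (6860, x3, 9, 35, Bo, 6, 7550, k1), (6860, x3, 9, 35, Bo, 6, 910, x3), (6860, x3, 9, 35, Vic, 27, 7550, k1), (6860, x3, 9, 35, Vic, 27, 910, x3), (9560, fin, 2, 22, Jo, 32, 1200, ops), (9560, fin, 2, 22, Jo, 32, 1520, x3), (9560, fin, 2, 22, Rae, 33, 1200, ops), (9560, fin, 2, 22, Rae, 33, 1520, x3), (9560, fin, 2, 22, Xia, 14, 1200, ops), (9560, fin, 2, 22, Xia, 14, 1520, x3), (9560, fin, 2, 22, Yan, 26, 1200, ops), (9560, fin, 2, 22, Yan, 26, 1520, x3), (9560, fin, 7, 22, Jo, 32, 1200, ops), (9560, fin, 7, 22, Jo, 32, 1520, x3), (9560, fin, 7, 22, Rae, 33, 1200, ops), (9560, fin, 7, 22, Rae, 33, 1520, x3), (9560, fin, 7, 22, Xia, 14, 1200, ops), (9560, fin, 7, 22, Xia, 14, 1520, x3), (9560, fin, 7, 22, Yan, 26, 1200, ops), (9560, fin, 7, 22, Yan, 26, 1520, x3), (9560, p2, 9, 22, Jo, 32, 1030, p2), (9560, p2, 9, 22, Rae, 33, 1030, p2), (9560, p2, 9, 22, Xia, 14, 1030, p2), (9560, p2, 9, 22, Yan, 26, 1030, p2), (9560, x1, 9, 22, Jo, 32, 4520, eng), (9560, x1, 9, 22, Jo, 32, 9280, k1), (9560, x1, 9, 22, Jo, 32, 9290, x3), (9560, x1, 9, 22, Rae, 33, 4520, eng), (9560, x1, 9, 22, Rae, 33, 9280, k1), (9560, x1, 9, 22, Rae, 33, 9290, x3), (9560, x1, 9, 22, Xia, 14, 4520, eng), (9560, x1, 9, 22, Xia, 14, 9280, k1), (9560, x1, 9, 22, Xia, 14, 9290, x3), (9560, x1, 9, 22, Yan, 26, 4520, eng), (9560, x1, 9, 22, Yan, 26, 9280, k1), (9560, x1, 9, 22, Yan, 26, 9290, x3)}
Selection dept ≠ fin: {(6860, x1, 2, 35, Bo, 6, 4520, eng), (6860, x1, 2, 35, Bo, 6, 9280, k1), (6860, x1, 2, 35, Bo, 6, 9290, x3), (6860, x1, 2, 35, Vic, 27, 4520, eng), (6860, x1, 2, 35, Vic, 27, 9280, k1), (6860, x1, 2, 35, Vic, 27, 9290, x3), (6860, x3, 9, 35, Bo, 6, 7550, k1), (6860, x3, 9, 35, Bo, 6, 910, x3), (6860, x3, 9, 35, Vic, 27, 7550, k1), (6860, x3, 9, 35, Vic, 27, 910, x3), (9560, p2, 9, 22, Jo, 32, 1030, p2), (9560, p2, 9, 22, Rae, 33, 1030, p2), (9560, p2, 9, 22, Xia, 14, 1030, p2), (9560, p2, 9, 22, Yan, 26, 1030, p2), (9560, x1, 9, 22, Jo, 32, 4520, eng), (9560, x1, 9, 22, Jo, 32, 9280, k1), (9560, x1, 9, 22, Jo, 32, 9290, x3), (9560, x1, 9, 22, Rae, 33, 4520, eng), (9560, x1, 9, 22, Rae, 33, 9280, k1), (9560, x1, 9, 22, Rae, 33, 9290, x3), (9560, x1, 9, 22, Xia, 14, 4520, eng), (9560, x1, 9, 22, Xia, 14, 9280, k1), (9560, x1, 9, 22, Xia, 14, 9290, x3), (9560, x1, 9, 22, Yan, 26, 4520, eng), (9560, x1, 9, 22, Yan, 26, 9280, k1), (9560, x1, 9, 22, Yan, 26, 9290, x3)}
Projecting to eid, salary (17 duplicate(s) eliminated): {(22, 1030), (22, 4520), (22, 9280), (22, 9290), (35, 4520), (35, 7550), (35, 910), (35, 9280), (35, 9290)}

{(22, 1030), (22, 4520), (22, 9280), (22, 9290), (35, 4520), (35, 7550), (35, 910), (35, 9280), (35, 9290)}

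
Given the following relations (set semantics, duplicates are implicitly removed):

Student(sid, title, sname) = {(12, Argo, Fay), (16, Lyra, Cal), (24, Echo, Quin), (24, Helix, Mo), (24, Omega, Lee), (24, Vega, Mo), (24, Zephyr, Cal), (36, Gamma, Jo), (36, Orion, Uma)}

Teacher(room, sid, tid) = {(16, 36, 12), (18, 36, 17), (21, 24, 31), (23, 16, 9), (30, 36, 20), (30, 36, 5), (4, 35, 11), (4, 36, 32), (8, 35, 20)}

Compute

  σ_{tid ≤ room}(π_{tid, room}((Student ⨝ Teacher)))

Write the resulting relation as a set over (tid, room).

{(12, 16), (17, 18), (20, 30), (5, 30), (9, 23)}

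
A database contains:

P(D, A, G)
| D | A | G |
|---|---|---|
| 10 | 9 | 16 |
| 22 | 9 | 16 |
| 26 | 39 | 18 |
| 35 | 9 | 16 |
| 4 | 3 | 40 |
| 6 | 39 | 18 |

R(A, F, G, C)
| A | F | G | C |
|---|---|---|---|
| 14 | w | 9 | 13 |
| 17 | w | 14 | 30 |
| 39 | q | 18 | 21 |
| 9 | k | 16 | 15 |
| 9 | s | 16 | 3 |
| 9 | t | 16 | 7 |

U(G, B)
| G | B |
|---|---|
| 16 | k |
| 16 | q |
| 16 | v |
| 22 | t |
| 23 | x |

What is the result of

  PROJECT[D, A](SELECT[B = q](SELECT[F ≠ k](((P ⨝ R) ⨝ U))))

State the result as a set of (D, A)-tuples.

{(10, 9), (22, 9), (35, 9)}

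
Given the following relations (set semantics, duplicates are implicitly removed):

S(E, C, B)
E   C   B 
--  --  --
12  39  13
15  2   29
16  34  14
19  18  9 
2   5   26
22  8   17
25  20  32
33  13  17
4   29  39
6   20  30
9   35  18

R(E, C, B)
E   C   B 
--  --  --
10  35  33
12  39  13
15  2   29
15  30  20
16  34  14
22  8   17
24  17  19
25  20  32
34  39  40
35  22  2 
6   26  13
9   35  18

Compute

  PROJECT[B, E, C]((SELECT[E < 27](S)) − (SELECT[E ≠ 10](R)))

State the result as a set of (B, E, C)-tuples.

{(26, 2, 5), (30, 6, 20), (39, 4, 29), (9, 19, 18)}

Filtering on E < 27 leaves {(12, 39, 13), (15, 2, 29), (16, 34, 14), (19, 18, 9), (2, 5, 26), (22, 8, 17), (25, 20, 32), (4, 29, 39), (6, 20, 30), (9, 35, 18)}.
Filtering on E ≠ 10 leaves {(12, 39, 13), (15, 2, 29), (15, 30, 20), (16, 34, 14), (22, 8, 17), (24, 17, 19), (25, 20, 32), (34, 39, 40), (35, 22, 2), (6, 26, 13), (9, 35, 18)}.
Difference: {(12, 39, 13), (15, 2, 29), (16, 34, 14), (19, 18, 9), (2, 5, 26), (22, 8, 17), (25, 20, 32), (4, 29, 39), (6, 20, 30), (9, 35, 18)} with {(12, 39, 13), (15, 2, 29), (15, 30, 20), (16, 34, 14), (22, 8, 17), (24, 17, 19), (25, 20, 32), (34, 39, 40), (35, 22, 2), (6, 26, 13), (9, 35, 18)} → {(19, 18, 9), (2, 5, 26), (4, 29, 39), (6, 20, 30)}
Keep only column(s) B, E, C: {(26, 2, 5), (30, 6, 20), (39, 4, 29), (9, 19, 18)}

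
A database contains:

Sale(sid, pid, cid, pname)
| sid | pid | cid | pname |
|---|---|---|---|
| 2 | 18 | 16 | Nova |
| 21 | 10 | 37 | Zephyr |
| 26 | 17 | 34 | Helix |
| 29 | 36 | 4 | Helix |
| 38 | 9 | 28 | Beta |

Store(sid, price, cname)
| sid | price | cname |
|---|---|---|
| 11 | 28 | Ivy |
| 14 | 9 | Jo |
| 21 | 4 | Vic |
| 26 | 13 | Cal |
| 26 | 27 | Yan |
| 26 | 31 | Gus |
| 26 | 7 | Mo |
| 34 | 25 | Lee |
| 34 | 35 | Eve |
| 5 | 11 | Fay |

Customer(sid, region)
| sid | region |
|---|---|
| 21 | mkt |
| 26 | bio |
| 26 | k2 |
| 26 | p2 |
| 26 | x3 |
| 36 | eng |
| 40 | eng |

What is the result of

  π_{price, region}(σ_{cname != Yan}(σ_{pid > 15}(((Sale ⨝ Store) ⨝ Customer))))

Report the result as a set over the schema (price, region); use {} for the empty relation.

{(13, bio), (13, k2), (13, p2), (13, x3), (31, bio), (31, k2), (31, p2), (31, x3), (7, bio), (7, k2), (7, p2), (7, x3)}

Joining Sale and Store on sid yields {(21, 10, 37, Zephyr, 4, Vic), (26, 17, 34, Helix, 13, Cal), (26, 17, 34, Helix, 27, Yan), (26, 17, 34, Helix, 31, Gus), (26, 17, 34, Helix, 7, Mo)}.
Joining (Sale ⨝ Store) and Customer on sid yields {(21, 10, 37, Zephyr, 4, Vic, mkt), (26, 17, 34, Helix, 13, Cal, bio), (26, 17, 34, Helix, 13, Cal, k2), (26, 17, 34, Helix, 13, Cal, p2), (26, 17, 34, Helix, 13, Cal, x3), (26, 17, 34, Helix, 27, Yan, bio), (26, 17, 34, Helix, 27, Yan, k2), (26, 17, 34, Helix, 27, Yan, p2), (26, 17, 34, Helix, 27, Yan, x3), (26, 17, 34, Helix, 31, Gus, bio), (26, 17, 34, Helix, 31, Gus, k2), (26, 17, 34, Helix, 31, Gus, p2), (26, 17, 34, Helix, 31, Gus, x3), (26, 17, 34, Helix, 7, Mo, bio), (26, 17, 34, Helix, 7, Mo, k2), (26, 17, 34, Helix, 7, Mo, p2), (26, 17, 34, Helix, 7, Mo, x3)}.
Selection pid > 15: {(26, 17, 34, Helix, 13, Cal, bio), (26, 17, 34, Helix, 13, Cal, k2), (26, 17, 34, Helix, 13, Cal, p2), (26, 17, 34, Helix, 13, Cal, x3), (26, 17, 34, Helix, 27, Yan, bio), (26, 17, 34, Helix, 27, Yan, k2), (26, 17, 34, Helix, 27, Yan, p2), (26, 17, 34, Helix, 27, Yan, x3), (26, 17, 34, Helix, 31, Gus, bio), (26, 17, 34, Helix, 31, Gus, k2), (26, 17, 34, Helix, 31, Gus, p2), (26, 17, 34, Helix, 31, Gus, x3), (26, 17, 34, Helix, 7, Mo, bio), (26, 17, 34, Helix, 7, Mo, k2), (26, 17, 34, Helix, 7, Mo, p2), (26, 17, 34, Helix, 7, Mo, x3)}
Selection cname != Yan: {(26, 17, 34, Helix, 13, Cal, bio), (26, 17, 34, Helix, 13, Cal, k2), (26, 17, 34, Helix, 13, Cal, p2), (26, 17, 34, Helix, 13, Cal, x3), (26, 17, 34, Helix, 31, Gus, bio), (26, 17, 34, Helix, 31, Gus, k2), (26, 17, 34, Helix, 31, Gus, p2), (26, 17, 34, Helix, 31, Gus, x3), (26, 17, 34, Helix, 7, Mo, bio), (26, 17, 34, Helix, 7, Mo, k2), (26, 17, 34, Helix, 7, Mo, p2), (26, 17, 34, Helix, 7, Mo, x3)}
Projecting to price, region: {(13, bio), (13, k2), (13, p2), (13, x3), (31, bio), (31, k2), (31, p2), (31, x3), (7, bio), (7, k2), (7, p2), (7, x3)}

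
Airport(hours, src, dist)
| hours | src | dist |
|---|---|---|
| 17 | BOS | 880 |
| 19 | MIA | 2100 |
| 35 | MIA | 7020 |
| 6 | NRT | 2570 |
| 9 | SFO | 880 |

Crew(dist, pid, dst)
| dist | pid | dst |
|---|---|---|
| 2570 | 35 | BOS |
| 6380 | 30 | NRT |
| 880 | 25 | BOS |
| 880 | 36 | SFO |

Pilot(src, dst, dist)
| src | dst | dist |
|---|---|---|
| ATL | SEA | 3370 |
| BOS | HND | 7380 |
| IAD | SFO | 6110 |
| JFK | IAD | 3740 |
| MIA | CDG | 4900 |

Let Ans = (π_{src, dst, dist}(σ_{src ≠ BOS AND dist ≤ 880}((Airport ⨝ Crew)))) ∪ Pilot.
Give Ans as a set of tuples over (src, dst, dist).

{(ATL, SEA, 3370), (BOS, HND, 7380), (IAD, SFO, 6110), (JFK, IAD, 3740), (MIA, CDG, 4900), (SFO, BOS, 880), (SFO, SFO, 880)}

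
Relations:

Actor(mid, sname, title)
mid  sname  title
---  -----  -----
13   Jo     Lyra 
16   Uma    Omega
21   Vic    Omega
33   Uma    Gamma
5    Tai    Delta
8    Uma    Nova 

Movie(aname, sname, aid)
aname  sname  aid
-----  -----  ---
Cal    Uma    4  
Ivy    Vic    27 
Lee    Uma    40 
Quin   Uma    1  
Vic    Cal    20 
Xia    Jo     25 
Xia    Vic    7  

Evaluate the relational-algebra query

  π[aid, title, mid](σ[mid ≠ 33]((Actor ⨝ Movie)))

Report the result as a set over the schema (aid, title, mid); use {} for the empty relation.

Joining Actor and Movie on sname yields {(13, Jo, Lyra, Xia, 25), (16, Uma, Omega, Cal, 4), (16, Uma, Omega, Lee, 40), (16, Uma, Omega, Quin, 1), (21, Vic, Omega, Ivy, 27), (21, Vic, Omega, Xia, 7), (33, Uma, Gamma, Cal, 4), (33, Uma, Gamma, Lee, 40), (33, Uma, Gamma, Quin, 1), (8, Uma, Nova, Cal, 4), (8, Uma, Nova, Lee, 40), (8, Uma, Nova, Quin, 1)}.
Selection mid ≠ 33: {(13, Jo, Lyra, Xia, 25), (16, Uma, Omega, Cal, 4), (16, Uma, Omega, Lee, 40), (16, Uma, Omega, Quin, 1), (21, Vic, Omega, Ivy, 27), (21, Vic, Omega, Xia, 7), (8, Uma, Nova, Cal, 4), (8, Uma, Nova, Lee, 40), (8, Uma, Nova, Quin, 1)}
π_{aid, title, mid} gives {(1, Nova, 8), (1, Omega, 16), (25, Lyra, 13), (27, Omega, 21), (4, Nova, 8), (4, Omega, 16), (40, Nova, 8), (40, Omega, 16), (7, Omega, 21)}.

{(1, Nova, 8), (1, Omega, 16), (25, Lyra, 13), (27, Omega, 21), (4, Nova, 8), (4, Omega, 16), (40, Nova, 8), (40, Omega, 16), (7, Omega, 21)}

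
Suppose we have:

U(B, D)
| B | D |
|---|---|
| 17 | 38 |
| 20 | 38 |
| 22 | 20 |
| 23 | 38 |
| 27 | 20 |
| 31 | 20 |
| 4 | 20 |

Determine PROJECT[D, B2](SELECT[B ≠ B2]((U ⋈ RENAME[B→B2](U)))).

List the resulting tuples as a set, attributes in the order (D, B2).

ρ[B→B2]: schema becomes (B2, D); tuples unchanged.
Natural join on D: {(17, 38, 17), (17, 38, 20), (17, 38, 23), (20, 38, 17), (20, 38, 20), (20, 38, 23), (22, 20, 22), (22, 20, 27), (22, 20, 31), (22, 20, 4), (23, 38, 17), (23, 38, 20), (23, 38, 23), (27, 20, 22), (27, 20, 27), (27, 20, 31), (27, 20, 4), (31, 20, 22), (31, 20, 27), (31, 20, 31), (31, 20, 4), (4, 20, 22), (4, 20, 27), (4, 20, 31), (4, 20, 4)}
Filtering on B ≠ B2 leaves {(17, 38, 20), (17, 38, 23), (20, 38, 17), (20, 38, 23), (22, 20, 27), (22, 20, 31), (22, 20, 4), (23, 38, 17), (23, 38, 20), (27, 20, 22), (27, 20, 31), (27, 20, 4), (31, 20, 22), (31, 20, 27), (31, 20, 4), (4, 20, 22), (4, 20, 27), (4, 20, 31)}.
π_{D, B2} gives {(20, 22), (20, 27), (20, 31), (20, 4), (38, 17), (38, 20), (38, 23)} (11 duplicate(s) eliminated).

{(20, 22), (20, 27), (20, 31), (20, 4), (38, 17), (38, 20), (38, 23)}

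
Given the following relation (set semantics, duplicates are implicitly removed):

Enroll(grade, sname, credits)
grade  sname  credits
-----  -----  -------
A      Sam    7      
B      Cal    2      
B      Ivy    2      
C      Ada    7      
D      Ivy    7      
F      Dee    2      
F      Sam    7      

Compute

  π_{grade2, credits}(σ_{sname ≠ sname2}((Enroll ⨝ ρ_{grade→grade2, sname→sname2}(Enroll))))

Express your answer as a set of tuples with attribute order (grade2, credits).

{(A, 7), (B, 2), (C, 7), (D, 7), (F, 2), (F, 7)}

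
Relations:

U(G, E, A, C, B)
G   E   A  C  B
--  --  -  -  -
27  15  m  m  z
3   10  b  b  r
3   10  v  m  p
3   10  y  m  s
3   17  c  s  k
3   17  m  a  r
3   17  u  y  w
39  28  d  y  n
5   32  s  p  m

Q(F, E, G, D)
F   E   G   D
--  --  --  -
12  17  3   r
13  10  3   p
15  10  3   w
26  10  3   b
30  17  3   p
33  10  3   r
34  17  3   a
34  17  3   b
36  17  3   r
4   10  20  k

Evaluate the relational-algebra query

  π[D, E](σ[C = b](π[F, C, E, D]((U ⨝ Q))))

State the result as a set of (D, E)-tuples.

{(b, 10), (p, 10), (r, 10), (w, 10)}

Joining U and Q on G, E yields {(3, 10, b, b, r, 13, p), (3, 10, b, b, r, 15, w), (3, 10, b, b, r, 26, b), (3, 10, b, b, r, 33, r), (3, 10, v, m, p, 13, p), (3, 10, v, m, p, 15, w), (3, 10, v, m, p, 26, b), (3, 10, v, m, p, 33, r), (3, 10, y, m, s, 13, p), (3, 10, y, m, s, 15, w), (3, 10, y, m, s, 26, b), (3, 10, y, m, s, 33, r), (3, 17, c, s, k, 12, r), (3, 17, c, s, k, 30, p), (3, 17, c, s, k, 34, a), (3, 17, c, s, k, 34, b), (3, 17, c, s, k, 36, r), (3, 17, m, a, r, 12, r), (3, 17, m, a, r, 30, p), (3, 17, m, a, r, 34, a), (3, 17, m, a, r, 34, b), (3, 17, m, a, r, 36, r), (3, 17, u, y, w, 12, r), (3, 17, u, y, w, 30, p), (3, 17, u, y, w, 34, a), (3, 17, u, y, w, 34, b), (3, 17, u, y, w, 36, r)}.
π[F, C, E, D]: project onto (F, C, E, D) (4 duplicate(s) eliminated) → {(12, a, 17, r), (12, s, 17, r), (12, y, 17, r), (13, b, 10, p), (13, m, 10, p), (15, b, 10, w), (15, m, 10, w), (26, b, 10, b), (26, m, 10, b), (30, a, 17, p), (30, s, 17, p), (30, y, 17, p), (33, b, 10, r), (33, m, 10, r), (34, a, 17, a), (34, a, 17, b), (34, s, 17, a), (34, s, 17, b), (34, y, 17, a), (34, y, 17, b), (36, a, 17, r), (36, s, 17, r), (36, y, 17, r)}
σ[C = b]: keep tuples satisfying C = b → {(13, b, 10, p), (15, b, 10, w), (26, b, 10, b), (33, b, 10, r)}
π[D, E]: project onto (D, E) → {(b, 10), (p, 10), (r, 10), (w, 10)}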